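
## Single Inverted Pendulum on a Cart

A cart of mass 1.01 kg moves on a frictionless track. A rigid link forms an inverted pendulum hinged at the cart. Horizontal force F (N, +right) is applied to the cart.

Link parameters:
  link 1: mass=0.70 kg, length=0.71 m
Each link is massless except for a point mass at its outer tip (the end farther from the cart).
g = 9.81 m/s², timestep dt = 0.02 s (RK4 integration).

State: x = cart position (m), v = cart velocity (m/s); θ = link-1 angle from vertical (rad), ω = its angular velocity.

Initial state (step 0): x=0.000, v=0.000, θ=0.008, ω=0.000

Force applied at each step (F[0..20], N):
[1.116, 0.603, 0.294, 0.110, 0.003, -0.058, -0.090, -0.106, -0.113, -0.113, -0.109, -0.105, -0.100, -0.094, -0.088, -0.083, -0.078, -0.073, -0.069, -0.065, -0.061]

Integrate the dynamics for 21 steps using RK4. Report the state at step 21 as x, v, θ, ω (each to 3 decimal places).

apply F[0]=+1.116 → step 1: x=0.000, v=0.021, θ=0.008, ω=-0.027
apply F[1]=+0.603 → step 2: x=0.001, v=0.032, θ=0.007, ω=-0.041
apply F[2]=+0.294 → step 3: x=0.001, v=0.037, θ=0.006, ω=-0.046
apply F[3]=+0.110 → step 4: x=0.002, v=0.038, θ=0.005, ω=-0.046
apply F[4]=+0.003 → step 5: x=0.003, v=0.038, θ=0.004, ω=-0.044
apply F[5]=-0.058 → step 6: x=0.004, v=0.036, θ=0.004, ω=-0.041
apply F[6]=-0.090 → step 7: x=0.004, v=0.034, θ=0.003, ω=-0.037
apply F[7]=-0.106 → step 8: x=0.005, v=0.031, θ=0.002, ω=-0.033
apply F[8]=-0.113 → step 9: x=0.006, v=0.029, θ=0.001, ω=-0.029
apply F[9]=-0.113 → step 10: x=0.006, v=0.027, θ=0.001, ω=-0.025
apply F[10]=-0.109 → step 11: x=0.007, v=0.024, θ=0.000, ω=-0.022
apply F[11]=-0.105 → step 12: x=0.007, v=0.022, θ=0.000, ω=-0.019
apply F[12]=-0.100 → step 13: x=0.008, v=0.020, θ=-0.000, ω=-0.016
apply F[13]=-0.094 → step 14: x=0.008, v=0.018, θ=-0.001, ω=-0.013
apply F[14]=-0.088 → step 15: x=0.008, v=0.017, θ=-0.001, ω=-0.011
apply F[15]=-0.083 → step 16: x=0.009, v=0.015, θ=-0.001, ω=-0.009
apply F[16]=-0.078 → step 17: x=0.009, v=0.014, θ=-0.001, ω=-0.008
apply F[17]=-0.073 → step 18: x=0.009, v=0.013, θ=-0.001, ω=-0.006
apply F[18]=-0.069 → step 19: x=0.009, v=0.011, θ=-0.001, ω=-0.005
apply F[19]=-0.065 → step 20: x=0.010, v=0.010, θ=-0.002, ω=-0.004
apply F[20]=-0.061 → step 21: x=0.010, v=0.009, θ=-0.002, ω=-0.003

Answer: x=0.010, v=0.009, θ=-0.002, ω=-0.003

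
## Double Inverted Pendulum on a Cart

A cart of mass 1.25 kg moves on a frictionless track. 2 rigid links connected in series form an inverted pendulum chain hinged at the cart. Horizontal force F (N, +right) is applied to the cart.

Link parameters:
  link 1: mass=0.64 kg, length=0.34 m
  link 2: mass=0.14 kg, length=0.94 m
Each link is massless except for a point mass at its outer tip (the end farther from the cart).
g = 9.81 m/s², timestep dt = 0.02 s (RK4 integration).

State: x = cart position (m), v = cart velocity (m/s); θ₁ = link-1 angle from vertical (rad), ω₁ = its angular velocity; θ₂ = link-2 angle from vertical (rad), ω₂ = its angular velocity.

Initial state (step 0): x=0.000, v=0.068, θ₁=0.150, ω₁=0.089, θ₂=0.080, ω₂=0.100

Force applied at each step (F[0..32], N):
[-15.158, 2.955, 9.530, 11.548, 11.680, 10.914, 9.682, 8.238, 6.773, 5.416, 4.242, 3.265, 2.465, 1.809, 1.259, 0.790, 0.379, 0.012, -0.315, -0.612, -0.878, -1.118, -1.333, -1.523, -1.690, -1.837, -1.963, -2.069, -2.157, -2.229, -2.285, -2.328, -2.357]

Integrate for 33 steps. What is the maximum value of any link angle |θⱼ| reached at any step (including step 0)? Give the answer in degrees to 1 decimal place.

Answer: 12.1°

Derivation:
apply F[0]=-15.158 → step 1: x=-0.001, v=-0.189, θ₁=0.160, ω₁=0.932, θ₂=0.082, ω₂=0.086
apply F[1]=+2.955 → step 2: x=-0.005, v=-0.162, θ₁=0.179, ω₁=0.961, θ₂=0.083, ω₂=0.064
apply F[2]=+9.530 → step 3: x=-0.007, v=-0.034, θ₁=0.196, ω₁=0.713, θ₂=0.084, ω₂=0.036
apply F[3]=+11.548 → step 4: x=-0.006, v=0.123, θ₁=0.207, ω₁=0.393, θ₂=0.085, ω₂=0.002
apply F[4]=+11.680 → step 5: x=-0.002, v=0.281, θ₁=0.212, ω₁=0.077, θ₂=0.084, ω₂=-0.034
apply F[5]=+10.914 → step 6: x=0.005, v=0.426, θ₁=0.210, ω₁=-0.203, θ₂=0.083, ω₂=-0.070
apply F[6]=+9.682 → step 7: x=0.015, v=0.554, θ₁=0.204, ω₁=-0.433, θ₂=0.082, ω₂=-0.105
apply F[7]=+8.238 → step 8: x=0.027, v=0.659, θ₁=0.194, ω₁=-0.608, θ₂=0.079, ω₂=-0.138
apply F[8]=+6.773 → step 9: x=0.041, v=0.744, θ₁=0.180, ω₁=-0.731, θ₂=0.076, ω₂=-0.167
apply F[9]=+5.416 → step 10: x=0.057, v=0.809, θ₁=0.165, ω₁=-0.808, θ₂=0.073, ω₂=-0.192
apply F[10]=+4.242 → step 11: x=0.073, v=0.858, θ₁=0.148, ω₁=-0.849, θ₂=0.068, ω₂=-0.214
apply F[11]=+3.265 → step 12: x=0.091, v=0.893, θ₁=0.131, ω₁=-0.862, θ₂=0.064, ω₂=-0.233
apply F[12]=+2.465 → step 13: x=0.109, v=0.918, θ₁=0.114, ω₁=-0.857, θ₂=0.059, ω₂=-0.248
apply F[13]=+1.809 → step 14: x=0.128, v=0.934, θ₁=0.097, ω₁=-0.838, θ₂=0.054, ω₂=-0.260
apply F[14]=+1.259 → step 15: x=0.146, v=0.944, θ₁=0.081, ω₁=-0.810, θ₂=0.049, ω₂=-0.269
apply F[15]=+0.790 → step 16: x=0.165, v=0.948, θ₁=0.065, ω₁=-0.776, θ₂=0.043, ω₂=-0.276
apply F[16]=+0.379 → step 17: x=0.184, v=0.947, θ₁=0.050, ω₁=-0.739, θ₂=0.038, ω₂=-0.280
apply F[17]=+0.012 → step 18: x=0.203, v=0.942, θ₁=0.035, ω₁=-0.699, θ₂=0.032, ω₂=-0.282
apply F[18]=-0.315 → step 19: x=0.222, v=0.934, θ₁=0.022, ω₁=-0.658, θ₂=0.027, ω₂=-0.282
apply F[19]=-0.612 → step 20: x=0.240, v=0.922, θ₁=0.009, ω₁=-0.616, θ₂=0.021, ω₂=-0.279
apply F[20]=-0.878 → step 21: x=0.259, v=0.908, θ₁=-0.003, ω₁=-0.573, θ₂=0.015, ω₂=-0.276
apply F[21]=-1.118 → step 22: x=0.277, v=0.891, θ₁=-0.014, ω₁=-0.531, θ₂=0.010, ω₂=-0.270
apply F[22]=-1.333 → step 23: x=0.294, v=0.872, θ₁=-0.024, ω₁=-0.489, θ₂=0.005, ω₂=-0.264
apply F[23]=-1.523 → step 24: x=0.312, v=0.851, θ₁=-0.033, ω₁=-0.449, θ₂=-0.001, ω₂=-0.256
apply F[24]=-1.690 → step 25: x=0.328, v=0.829, θ₁=-0.042, ω₁=-0.409, θ₂=-0.006, ω₂=-0.247
apply F[25]=-1.837 → step 26: x=0.345, v=0.805, θ₁=-0.050, ω₁=-0.370, θ₂=-0.011, ω₂=-0.238
apply F[26]=-1.963 → step 27: x=0.361, v=0.780, θ₁=-0.057, ω₁=-0.333, θ₂=-0.015, ω₂=-0.227
apply F[27]=-2.069 → step 28: x=0.376, v=0.754, θ₁=-0.063, ω₁=-0.297, θ₂=-0.020, ω₂=-0.217
apply F[28]=-2.157 → step 29: x=0.391, v=0.728, θ₁=-0.069, ω₁=-0.263, θ₂=-0.024, ω₂=-0.205
apply F[29]=-2.229 → step 30: x=0.405, v=0.701, θ₁=-0.073, ω₁=-0.230, θ₂=-0.028, ω₂=-0.194
apply F[30]=-2.285 → step 31: x=0.419, v=0.673, θ₁=-0.078, ω₁=-0.200, θ₂=-0.032, ω₂=-0.182
apply F[31]=-2.328 → step 32: x=0.432, v=0.646, θ₁=-0.081, ω₁=-0.171, θ₂=-0.035, ω₂=-0.170
apply F[32]=-2.357 → step 33: x=0.445, v=0.619, θ₁=-0.085, ω₁=-0.144, θ₂=-0.038, ω₂=-0.158
Max |angle| over trajectory = 0.212 rad = 12.1°.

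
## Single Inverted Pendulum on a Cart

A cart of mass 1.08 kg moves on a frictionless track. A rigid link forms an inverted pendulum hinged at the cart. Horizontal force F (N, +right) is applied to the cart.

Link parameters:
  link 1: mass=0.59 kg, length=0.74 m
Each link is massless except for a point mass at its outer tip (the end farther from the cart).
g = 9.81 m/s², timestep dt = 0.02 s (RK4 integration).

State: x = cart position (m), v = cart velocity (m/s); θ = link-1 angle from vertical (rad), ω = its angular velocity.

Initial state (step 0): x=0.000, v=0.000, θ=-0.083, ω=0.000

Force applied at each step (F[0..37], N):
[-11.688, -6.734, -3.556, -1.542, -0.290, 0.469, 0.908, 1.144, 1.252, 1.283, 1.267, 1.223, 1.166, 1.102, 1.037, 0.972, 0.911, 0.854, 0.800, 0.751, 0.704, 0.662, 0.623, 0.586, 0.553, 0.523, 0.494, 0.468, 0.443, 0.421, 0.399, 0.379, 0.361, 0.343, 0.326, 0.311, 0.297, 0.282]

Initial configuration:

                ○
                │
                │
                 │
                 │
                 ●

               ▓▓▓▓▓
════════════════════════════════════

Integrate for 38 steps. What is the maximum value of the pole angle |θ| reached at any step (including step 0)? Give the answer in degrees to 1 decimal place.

Answer: 4.8°

Derivation:
apply F[0]=-11.688 → step 1: x=-0.002, v=-0.207, θ=-0.080, ω=0.257
apply F[1]=-6.734 → step 2: x=-0.007, v=-0.323, θ=-0.074, ω=0.393
apply F[2]=-3.556 → step 3: x=-0.014, v=-0.381, θ=-0.065, ω=0.453
apply F[3]=-1.542 → step 4: x=-0.022, v=-0.404, θ=-0.056, ω=0.467
apply F[4]=-0.290 → step 5: x=-0.030, v=-0.403, θ=-0.047, ω=0.453
apply F[5]=+0.469 → step 6: x=-0.038, v=-0.390, θ=-0.038, ω=0.424
apply F[6]=+0.908 → step 7: x=-0.046, v=-0.370, θ=-0.030, ω=0.387
apply F[7]=+1.144 → step 8: x=-0.053, v=-0.346, θ=-0.023, ω=0.348
apply F[8]=+1.252 → step 9: x=-0.060, v=-0.321, θ=-0.016, ω=0.308
apply F[9]=+1.283 → step 10: x=-0.066, v=-0.295, θ=-0.011, ω=0.271
apply F[10]=+1.267 → step 11: x=-0.072, v=-0.271, θ=-0.005, ω=0.236
apply F[11]=+1.223 → step 12: x=-0.077, v=-0.248, θ=-0.001, ω=0.204
apply F[12]=+1.166 → step 13: x=-0.081, v=-0.227, θ=0.003, ω=0.175
apply F[13]=+1.102 → step 14: x=-0.086, v=-0.207, θ=0.006, ω=0.149
apply F[14]=+1.037 → step 15: x=-0.090, v=-0.188, θ=0.009, ω=0.126
apply F[15]=+0.972 → step 16: x=-0.093, v=-0.171, θ=0.011, ω=0.106
apply F[16]=+0.911 → step 17: x=-0.097, v=-0.156, θ=0.013, ω=0.088
apply F[17]=+0.854 → step 18: x=-0.100, v=-0.141, θ=0.015, ω=0.073
apply F[18]=+0.800 → step 19: x=-0.102, v=-0.128, θ=0.016, ω=0.059
apply F[19]=+0.751 → step 20: x=-0.105, v=-0.116, θ=0.017, ω=0.047
apply F[20]=+0.704 → step 21: x=-0.107, v=-0.105, θ=0.018, ω=0.036
apply F[21]=+0.662 → step 22: x=-0.109, v=-0.095, θ=0.018, ω=0.027
apply F[22]=+0.623 → step 23: x=-0.111, v=-0.085, θ=0.019, ω=0.019
apply F[23]=+0.586 → step 24: x=-0.112, v=-0.076, θ=0.019, ω=0.012
apply F[24]=+0.553 → step 25: x=-0.114, v=-0.068, θ=0.019, ω=0.006
apply F[25]=+0.523 → step 26: x=-0.115, v=-0.060, θ=0.019, ω=0.001
apply F[26]=+0.494 → step 27: x=-0.116, v=-0.053, θ=0.019, ω=-0.003
apply F[27]=+0.468 → step 28: x=-0.117, v=-0.047, θ=0.019, ω=-0.007
apply F[28]=+0.443 → step 29: x=-0.118, v=-0.041, θ=0.019, ω=-0.010
apply F[29]=+0.421 → step 30: x=-0.119, v=-0.035, θ=0.019, ω=-0.013
apply F[30]=+0.399 → step 31: x=-0.119, v=-0.030, θ=0.019, ω=-0.015
apply F[31]=+0.379 → step 32: x=-0.120, v=-0.025, θ=0.018, ω=-0.017
apply F[32]=+0.361 → step 33: x=-0.120, v=-0.020, θ=0.018, ω=-0.019
apply F[33]=+0.343 → step 34: x=-0.121, v=-0.015, θ=0.018, ω=-0.020
apply F[34]=+0.326 → step 35: x=-0.121, v=-0.011, θ=0.017, ω=-0.021
apply F[35]=+0.311 → step 36: x=-0.121, v=-0.007, θ=0.017, ω=-0.022
apply F[36]=+0.297 → step 37: x=-0.121, v=-0.003, θ=0.016, ω=-0.022
apply F[37]=+0.282 → step 38: x=-0.121, v=0.000, θ=0.016, ω=-0.023
Max |angle| over trajectory = 0.083 rad = 4.8°.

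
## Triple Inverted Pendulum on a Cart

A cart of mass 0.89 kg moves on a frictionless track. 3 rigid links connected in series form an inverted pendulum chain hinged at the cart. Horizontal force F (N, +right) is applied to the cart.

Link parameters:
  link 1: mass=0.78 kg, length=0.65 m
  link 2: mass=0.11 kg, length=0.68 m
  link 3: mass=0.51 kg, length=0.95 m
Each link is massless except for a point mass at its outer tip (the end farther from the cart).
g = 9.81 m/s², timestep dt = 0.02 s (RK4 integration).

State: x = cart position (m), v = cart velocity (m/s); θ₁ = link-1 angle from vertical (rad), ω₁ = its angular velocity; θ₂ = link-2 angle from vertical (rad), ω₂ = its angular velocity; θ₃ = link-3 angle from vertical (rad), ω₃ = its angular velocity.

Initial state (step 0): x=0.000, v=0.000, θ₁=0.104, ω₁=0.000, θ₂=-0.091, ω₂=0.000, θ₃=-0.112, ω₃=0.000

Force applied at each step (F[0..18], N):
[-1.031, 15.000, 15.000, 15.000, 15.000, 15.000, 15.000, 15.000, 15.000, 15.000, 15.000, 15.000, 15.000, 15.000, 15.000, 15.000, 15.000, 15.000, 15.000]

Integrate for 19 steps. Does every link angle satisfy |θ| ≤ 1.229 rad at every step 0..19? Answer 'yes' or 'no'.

apply F[0]=-1.031 → step 1: x=-0.001, v=-0.053, θ₁=0.106, ω₁=0.156, θ₂=-0.092, ω₂=-0.069, θ₃=-0.112, ω₃=-0.022
apply F[1]=+15.000 → step 2: x=0.001, v=0.247, θ₁=0.105, ω₁=-0.220, θ₂=-0.094, ω₂=-0.154, θ₃=-0.113, ω₃=-0.048
apply F[2]=+15.000 → step 3: x=0.009, v=0.550, θ₁=0.097, ω₁=-0.602, θ₂=-0.098, ω₂=-0.240, θ₃=-0.114, ω₃=-0.070
apply F[3]=+15.000 → step 4: x=0.023, v=0.858, θ₁=0.081, ω₁=-1.000, θ₂=-0.104, ω₂=-0.324, θ₃=-0.116, ω₃=-0.087
apply F[4]=+15.000 → step 5: x=0.044, v=1.174, θ₁=0.057, ω₁=-1.423, θ₂=-0.111, ω₂=-0.401, θ₃=-0.118, ω₃=-0.098
apply F[5]=+15.000 → step 6: x=0.070, v=1.500, θ₁=0.024, ω₁=-1.881, θ₂=-0.119, ω₂=-0.466, θ₃=-0.120, ω₃=-0.102
apply F[6]=+15.000 → step 7: x=0.104, v=1.836, θ₁=-0.019, ω₁=-2.376, θ₂=-0.129, ω₂=-0.515, θ₃=-0.122, ω₃=-0.099
apply F[7]=+15.000 → step 8: x=0.144, v=2.179, θ₁=-0.072, ω₁=-2.907, θ₂=-0.140, ω₂=-0.543, θ₃=-0.123, ω₃=-0.093
apply F[8]=+15.000 → step 9: x=0.191, v=2.520, θ₁=-0.135, ω₁=-3.458, θ₂=-0.151, ω₂=-0.550, θ₃=-0.125, ω₃=-0.090
apply F[9]=+15.000 → step 10: x=0.245, v=2.844, θ₁=-0.210, ω₁=-3.999, θ₂=-0.162, ω₂=-0.543, θ₃=-0.127, ω₃=-0.099
apply F[10]=+15.000 → step 11: x=0.304, v=3.134, θ₁=-0.295, ω₁=-4.494, θ₂=-0.173, ω₂=-0.538, θ₃=-0.129, ω₃=-0.127
apply F[11]=+15.000 → step 12: x=0.370, v=3.375, θ₁=-0.389, ω₁=-4.908, θ₂=-0.184, ω₂=-0.559, θ₃=-0.132, ω₃=-0.178
apply F[12]=+15.000 → step 13: x=0.439, v=3.561, θ₁=-0.491, ω₁=-5.229, θ₂=-0.195, ω₂=-0.625, θ₃=-0.137, ω₃=-0.249
apply F[13]=+15.000 → step 14: x=0.512, v=3.693, θ₁=-0.598, ω₁=-5.461, θ₂=-0.209, ω₂=-0.746, θ₃=-0.142, ω₃=-0.338
apply F[14]=+15.000 → step 15: x=0.586, v=3.780, θ₁=-0.709, ω₁=-5.627, θ₂=-0.225, ω₂=-0.922, θ₃=-0.150, ω₃=-0.439
apply F[15]=+15.000 → step 16: x=0.663, v=3.829, θ₁=-0.823, ω₁=-5.746, θ₂=-0.246, ω₂=-1.146, θ₃=-0.160, ω₃=-0.550
apply F[16]=+15.000 → step 17: x=0.739, v=3.848, θ₁=-0.938, ω₁=-5.839, θ₂=-0.272, ω₂=-1.408, θ₃=-0.172, ω₃=-0.672
apply F[17]=+15.000 → step 18: x=0.816, v=3.842, θ₁=-1.056, ω₁=-5.917, θ₂=-0.303, ω₂=-1.699, θ₃=-0.187, ω₃=-0.808
apply F[18]=+15.000 → step 19: x=0.893, v=3.815, θ₁=-1.175, ω₁=-5.990, θ₂=-0.340, ω₂=-2.011, θ₃=-0.205, ω₃=-0.960
Max |angle| over trajectory = 1.175 rad; bound = 1.229 → within bound.

Answer: yes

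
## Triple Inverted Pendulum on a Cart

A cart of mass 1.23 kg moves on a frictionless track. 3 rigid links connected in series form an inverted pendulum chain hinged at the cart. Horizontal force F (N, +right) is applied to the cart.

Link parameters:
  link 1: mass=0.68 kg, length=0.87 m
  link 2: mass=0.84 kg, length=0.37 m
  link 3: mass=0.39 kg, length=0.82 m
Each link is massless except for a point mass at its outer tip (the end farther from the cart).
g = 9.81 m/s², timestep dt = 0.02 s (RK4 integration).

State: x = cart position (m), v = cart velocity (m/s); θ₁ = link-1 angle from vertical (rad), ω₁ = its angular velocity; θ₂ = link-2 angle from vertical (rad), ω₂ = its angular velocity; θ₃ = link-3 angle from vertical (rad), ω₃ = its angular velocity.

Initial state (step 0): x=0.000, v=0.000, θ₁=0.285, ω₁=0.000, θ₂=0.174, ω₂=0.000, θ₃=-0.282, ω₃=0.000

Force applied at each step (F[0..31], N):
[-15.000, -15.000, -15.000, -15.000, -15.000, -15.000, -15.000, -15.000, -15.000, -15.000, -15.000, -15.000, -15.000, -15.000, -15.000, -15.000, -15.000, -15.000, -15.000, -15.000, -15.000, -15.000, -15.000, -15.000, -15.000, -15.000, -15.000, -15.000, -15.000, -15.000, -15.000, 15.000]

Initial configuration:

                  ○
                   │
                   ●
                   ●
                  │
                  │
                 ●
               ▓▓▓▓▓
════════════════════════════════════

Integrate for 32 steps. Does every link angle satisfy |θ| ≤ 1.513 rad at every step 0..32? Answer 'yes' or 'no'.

apply F[0]=-15.000 → step 1: x=-0.003, v=-0.287, θ₁=0.289, ω₁=0.402, θ₂=0.174, ω₂=-0.037, θ₃=-0.283, ω₃=-0.075
apply F[1]=-15.000 → step 2: x=-0.011, v=-0.572, θ₁=0.301, ω₁=0.803, θ₂=0.173, ω₂=-0.077, θ₃=-0.285, ω₃=-0.144
apply F[2]=-15.000 → step 3: x=-0.026, v=-0.852, θ₁=0.321, ω₁=1.200, θ₂=0.171, ω₂=-0.121, θ₃=-0.288, ω₃=-0.201
apply F[3]=-15.000 → step 4: x=-0.046, v=-1.124, θ₁=0.349, ω₁=1.587, θ₂=0.168, ω₂=-0.164, θ₃=-0.293, ω₃=-0.244
apply F[4]=-15.000 → step 5: x=-0.071, v=-1.385, θ₁=0.385, ω₁=1.960, θ₂=0.164, ω₂=-0.195, θ₃=-0.298, ω₃=-0.267
apply F[5]=-15.000 → step 6: x=-0.101, v=-1.631, θ₁=0.427, ω₁=2.309, θ₂=0.160, ω₂=-0.199, θ₃=-0.303, ω₃=-0.269
apply F[6]=-15.000 → step 7: x=-0.136, v=-1.858, θ₁=0.477, ω₁=2.629, θ₂=0.156, ω₂=-0.157, θ₃=-0.309, ω₃=-0.251
apply F[7]=-15.000 → step 8: x=-0.175, v=-2.065, θ₁=0.532, ω₁=2.914, θ₂=0.154, ω₂=-0.051, θ₃=-0.313, ω₃=-0.215
apply F[8]=-15.000 → step 9: x=-0.218, v=-2.251, θ₁=0.593, ω₁=3.163, θ₂=0.155, ω₂=0.129, θ₃=-0.317, ω₃=-0.164
apply F[9]=-15.000 → step 10: x=-0.265, v=-2.415, θ₁=0.658, ω₁=3.378, θ₂=0.160, ω₂=0.390, θ₃=-0.320, ω₃=-0.102
apply F[10]=-15.000 → step 11: x=-0.315, v=-2.559, θ₁=0.728, ω₁=3.560, θ₂=0.171, ω₂=0.732, θ₃=-0.321, ω₃=-0.032
apply F[11]=-15.000 → step 12: x=-0.367, v=-2.683, θ₁=0.801, ω₁=3.714, θ₂=0.190, ω₂=1.151, θ₃=-0.321, ω₃=0.047
apply F[12]=-15.000 → step 13: x=-0.422, v=-2.788, θ₁=0.876, ω₁=3.841, θ₂=0.217, ω₂=1.639, θ₃=-0.319, ω₃=0.134
apply F[13]=-15.000 → step 14: x=-0.479, v=-2.874, θ₁=0.954, ω₁=3.944, θ₂=0.256, ω₂=2.192, θ₃=-0.316, ω₃=0.232
apply F[14]=-15.000 → step 15: x=-0.537, v=-2.942, θ₁=1.034, ω₁=4.022, θ₂=0.306, ω₂=2.799, θ₃=-0.310, ω₃=0.345
apply F[15]=-15.000 → step 16: x=-0.596, v=-2.991, θ₁=1.115, ω₁=4.073, θ₂=0.368, ω₂=3.452, θ₃=-0.302, ω₃=0.478
apply F[16]=-15.000 → step 17: x=-0.656, v=-3.021, θ₁=1.197, ω₁=4.096, θ₂=0.444, ω₂=4.143, θ₃=-0.291, ω₃=0.638
apply F[17]=-15.000 → step 18: x=-0.717, v=-3.032, θ₁=1.279, ω₁=4.090, θ₂=0.534, ω₂=4.862, θ₃=-0.276, ω₃=0.835
apply F[18]=-15.000 → step 19: x=-0.777, v=-3.022, θ₁=1.360, ω₁=4.052, θ₂=0.638, ω₂=5.598, θ₃=-0.257, ω₃=1.079
apply F[19]=-15.000 → step 20: x=-0.838, v=-2.990, θ₁=1.440, ω₁=3.986, θ₂=0.758, ω₂=6.341, θ₃=-0.232, ω₃=1.383
apply F[20]=-15.000 → step 21: x=-0.897, v=-2.932, θ₁=1.519, ω₁=3.894, θ₂=0.892, ω₂=7.079, θ₃=-0.201, ω₃=1.761
apply F[21]=-15.000 → step 22: x=-0.955, v=-2.846, θ₁=1.596, ω₁=3.787, θ₂=1.041, ω₂=7.795, θ₃=-0.161, ω₃=2.226
apply F[22]=-15.000 → step 23: x=-1.010, v=-2.726, θ₁=1.671, ω₁=3.682, θ₂=1.204, ω₂=8.462, θ₃=-0.111, ω₃=2.792
apply F[23]=-15.000 → step 24: x=-1.063, v=-2.567, θ₁=1.744, ω₁=3.608, θ₂=1.379, ω₂=9.038, θ₃=-0.049, ω₃=3.464
apply F[24]=-15.000 → step 25: x=-1.113, v=-2.368, θ₁=1.815, ω₁=3.602, θ₂=1.564, ω₂=9.455, θ₃=0.028, ω₃=4.238
apply F[25]=-15.000 → step 26: x=-1.158, v=-2.131, θ₁=1.888, ω₁=3.705, θ₂=1.755, ω₂=9.624, θ₃=0.121, ω₃=5.091
apply F[26]=-15.000 → step 27: x=-1.198, v=-1.868, θ₁=1.965, ω₁=3.944, θ₂=1.947, ω₂=9.457, θ₃=0.232, ω₃=5.979
apply F[27]=-15.000 → step 28: x=-1.233, v=-1.596, θ₁=2.047, ω₁=4.316, θ₂=2.131, ω₂=8.896, θ₃=0.360, ω₃=6.852
apply F[28]=-15.000 → step 29: x=-1.262, v=-1.328, θ₁=2.138, ω₁=4.786, θ₂=2.300, ω₂=7.931, θ₃=0.506, ω₃=7.673
apply F[29]=-15.000 → step 30: x=-1.286, v=-1.067, θ₁=2.239, ω₁=5.313, θ₂=2.446, ω₂=6.591, θ₃=0.667, ω₃=8.436
apply F[30]=-15.000 → step 31: x=-1.304, v=-0.805, θ₁=2.351, ω₁=5.865, θ₂=2.561, ω₂=4.917, θ₃=0.843, ω₃=9.174
apply F[31]=+15.000 → step 32: x=-1.315, v=-0.195, θ₁=2.476, ω₁=6.667, θ₂=2.643, ω₂=3.193, θ₃=1.032, ω₃=9.750
Max |angle| over trajectory = 2.643 rad; bound = 1.513 → exceeded.

Answer: no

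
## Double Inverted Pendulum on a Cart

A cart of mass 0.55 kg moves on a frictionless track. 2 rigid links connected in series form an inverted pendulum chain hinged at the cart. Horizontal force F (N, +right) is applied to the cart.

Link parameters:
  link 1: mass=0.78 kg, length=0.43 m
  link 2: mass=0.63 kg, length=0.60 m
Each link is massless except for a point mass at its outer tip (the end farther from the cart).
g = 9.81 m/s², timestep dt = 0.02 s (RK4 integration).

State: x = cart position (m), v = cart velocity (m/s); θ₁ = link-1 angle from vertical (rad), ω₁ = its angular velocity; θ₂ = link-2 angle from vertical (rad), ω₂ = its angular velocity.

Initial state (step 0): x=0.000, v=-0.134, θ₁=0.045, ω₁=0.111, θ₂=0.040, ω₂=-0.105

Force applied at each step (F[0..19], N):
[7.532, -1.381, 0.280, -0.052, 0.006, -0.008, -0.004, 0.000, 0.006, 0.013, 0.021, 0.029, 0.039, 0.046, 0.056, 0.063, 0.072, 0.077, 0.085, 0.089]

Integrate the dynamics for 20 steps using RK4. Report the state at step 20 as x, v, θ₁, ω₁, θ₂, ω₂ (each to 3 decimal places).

Answer: x=-0.005, v=-0.042, θ₁=0.007, ω₁=-0.004, θ₂=0.011, ω₂=-0.028

Derivation:
apply F[0]=+7.532 → step 1: x=-0.000, v=0.116, θ₁=0.042, ω₁=-0.449, θ₂=0.038, ω₂=-0.108
apply F[1]=-1.381 → step 2: x=0.001, v=0.048, θ₁=0.034, ω₁=-0.271, θ₂=0.036, ω₂=-0.109
apply F[2]=+0.280 → step 3: x=0.002, v=0.042, θ₁=0.029, ω₁=-0.244, θ₂=0.034, ω₂=-0.107
apply F[3]=-0.052 → step 4: x=0.003, v=0.026, θ₁=0.025, ω₁=-0.198, θ₂=0.031, ω₂=-0.104
apply F[4]=+0.006 → step 5: x=0.003, v=0.015, θ₁=0.021, ω₁=-0.164, θ₂=0.029, ω₂=-0.100
apply F[5]=-0.008 → step 6: x=0.004, v=0.005, θ₁=0.018, ω₁=-0.134, θ₂=0.027, ω₂=-0.095
apply F[6]=-0.004 → step 7: x=0.004, v=-0.004, θ₁=0.016, ω₁=-0.110, θ₂=0.026, ω₂=-0.089
apply F[7]=+0.000 → step 8: x=0.003, v=-0.011, θ₁=0.014, ω₁=-0.089, θ₂=0.024, ω₂=-0.083
apply F[8]=+0.006 → step 9: x=0.003, v=-0.018, θ₁=0.012, ω₁=-0.072, θ₂=0.022, ω₂=-0.077
apply F[9]=+0.013 → step 10: x=0.003, v=-0.023, θ₁=0.011, ω₁=-0.058, θ₂=0.021, ω₂=-0.072
apply F[10]=+0.021 → step 11: x=0.002, v=-0.027, θ₁=0.010, ω₁=-0.046, θ₂=0.019, ω₂=-0.066
apply F[11]=+0.029 → step 12: x=0.002, v=-0.031, θ₁=0.009, ω₁=-0.037, θ₂=0.018, ω₂=-0.060
apply F[12]=+0.039 → step 13: x=0.001, v=-0.034, θ₁=0.008, ω₁=-0.029, θ₂=0.017, ω₂=-0.055
apply F[13]=+0.046 → step 14: x=0.000, v=-0.037, θ₁=0.008, ω₁=-0.022, θ₂=0.016, ω₂=-0.050
apply F[14]=+0.056 → step 15: x=-0.000, v=-0.039, θ₁=0.008, ω₁=-0.017, θ₂=0.015, ω₂=-0.046
apply F[15]=+0.063 → step 16: x=-0.001, v=-0.040, θ₁=0.007, ω₁=-0.013, θ₂=0.014, ω₂=-0.042
apply F[16]=+0.072 → step 17: x=-0.002, v=-0.041, θ₁=0.007, ω₁=-0.010, θ₂=0.013, ω₂=-0.038
apply F[17]=+0.077 → step 18: x=-0.003, v=-0.042, θ₁=0.007, ω₁=-0.007, θ₂=0.013, ω₂=-0.034
apply F[18]=+0.085 → step 19: x=-0.004, v=-0.042, θ₁=0.007, ω₁=-0.006, θ₂=0.012, ω₂=-0.031
apply F[19]=+0.089 → step 20: x=-0.005, v=-0.042, θ₁=0.007, ω₁=-0.004, θ₂=0.011, ω₂=-0.028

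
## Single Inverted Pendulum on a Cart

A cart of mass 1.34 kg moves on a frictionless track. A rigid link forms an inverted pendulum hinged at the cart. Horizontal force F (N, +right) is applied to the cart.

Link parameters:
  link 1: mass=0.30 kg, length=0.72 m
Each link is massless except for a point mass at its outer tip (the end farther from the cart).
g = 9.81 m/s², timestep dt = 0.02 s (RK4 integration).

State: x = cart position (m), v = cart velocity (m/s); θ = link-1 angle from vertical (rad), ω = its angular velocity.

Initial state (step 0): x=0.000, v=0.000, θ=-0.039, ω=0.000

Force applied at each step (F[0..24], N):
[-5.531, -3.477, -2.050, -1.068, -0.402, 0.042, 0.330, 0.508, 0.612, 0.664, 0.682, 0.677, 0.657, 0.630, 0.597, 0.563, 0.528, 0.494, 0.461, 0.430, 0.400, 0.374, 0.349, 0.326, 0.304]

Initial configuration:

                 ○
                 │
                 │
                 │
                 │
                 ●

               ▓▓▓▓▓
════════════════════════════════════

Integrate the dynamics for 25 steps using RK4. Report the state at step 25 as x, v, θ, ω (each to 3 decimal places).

apply F[0]=-5.531 → step 1: x=-0.001, v=-0.081, θ=-0.038, ω=0.102
apply F[1]=-3.477 → step 2: x=-0.003, v=-0.131, θ=-0.035, ω=0.161
apply F[2]=-2.050 → step 3: x=-0.006, v=-0.160, θ=-0.032, ω=0.193
apply F[3]=-1.068 → step 4: x=-0.009, v=-0.175, θ=-0.028, ω=0.205
apply F[4]=-0.402 → step 5: x=-0.013, v=-0.180, θ=-0.024, ω=0.205
apply F[5]=+0.042 → step 6: x=-0.016, v=-0.178, θ=-0.020, ω=0.196
apply F[6]=+0.330 → step 7: x=-0.020, v=-0.172, θ=-0.016, ω=0.184
apply F[7]=+0.508 → step 8: x=-0.023, v=-0.164, θ=-0.012, ω=0.168
apply F[8]=+0.612 → step 9: x=-0.026, v=-0.155, θ=-0.009, ω=0.152
apply F[9]=+0.664 → step 10: x=-0.029, v=-0.144, θ=-0.006, ω=0.136
apply F[10]=+0.682 → step 11: x=-0.032, v=-0.134, θ=-0.004, ω=0.120
apply F[11]=+0.677 → step 12: x=-0.035, v=-0.124, θ=-0.002, ω=0.105
apply F[12]=+0.657 → step 13: x=-0.037, v=-0.114, θ=0.000, ω=0.091
apply F[13]=+0.630 → step 14: x=-0.039, v=-0.105, θ=0.002, ω=0.079
apply F[14]=+0.597 → step 15: x=-0.041, v=-0.096, θ=0.004, ω=0.067
apply F[15]=+0.563 → step 16: x=-0.043, v=-0.088, θ=0.005, ω=0.057
apply F[16]=+0.528 → step 17: x=-0.045, v=-0.080, θ=0.006, ω=0.048
apply F[17]=+0.494 → step 18: x=-0.046, v=-0.073, θ=0.007, ω=0.040
apply F[18]=+0.461 → step 19: x=-0.048, v=-0.066, θ=0.007, ω=0.032
apply F[19]=+0.430 → step 20: x=-0.049, v=-0.060, θ=0.008, ω=0.026
apply F[20]=+0.400 → step 21: x=-0.050, v=-0.055, θ=0.009, ω=0.021
apply F[21]=+0.374 → step 22: x=-0.051, v=-0.049, θ=0.009, ω=0.016
apply F[22]=+0.349 → step 23: x=-0.052, v=-0.045, θ=0.009, ω=0.012
apply F[23]=+0.326 → step 24: x=-0.053, v=-0.040, θ=0.009, ω=0.008
apply F[24]=+0.304 → step 25: x=-0.054, v=-0.036, θ=0.009, ω=0.005

Answer: x=-0.054, v=-0.036, θ=0.009, ω=0.005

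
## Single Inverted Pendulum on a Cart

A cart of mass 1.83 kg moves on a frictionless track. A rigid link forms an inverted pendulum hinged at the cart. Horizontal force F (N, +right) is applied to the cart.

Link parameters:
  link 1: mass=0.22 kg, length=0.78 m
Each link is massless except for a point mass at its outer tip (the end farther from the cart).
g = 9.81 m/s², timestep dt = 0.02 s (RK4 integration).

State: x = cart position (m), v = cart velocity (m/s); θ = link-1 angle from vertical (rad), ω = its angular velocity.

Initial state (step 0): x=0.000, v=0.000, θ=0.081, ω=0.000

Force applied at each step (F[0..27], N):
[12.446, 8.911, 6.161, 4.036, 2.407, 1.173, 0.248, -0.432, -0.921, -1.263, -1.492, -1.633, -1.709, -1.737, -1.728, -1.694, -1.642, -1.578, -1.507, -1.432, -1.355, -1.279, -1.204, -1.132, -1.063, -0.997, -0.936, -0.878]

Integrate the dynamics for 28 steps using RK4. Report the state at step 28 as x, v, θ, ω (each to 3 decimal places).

apply F[0]=+12.446 → step 1: x=0.001, v=0.134, θ=0.079, ω=-0.151
apply F[1]=+8.911 → step 2: x=0.005, v=0.230, θ=0.075, ω=-0.254
apply F[2]=+6.161 → step 3: x=0.010, v=0.295, θ=0.070, ω=-0.319
apply F[3]=+4.036 → step 4: x=0.017, v=0.338, θ=0.063, ω=-0.357
apply F[4]=+2.407 → step 5: x=0.024, v=0.363, θ=0.056, ω=-0.374
apply F[5]=+1.173 → step 6: x=0.031, v=0.374, θ=0.048, ω=-0.376
apply F[6]=+0.248 → step 7: x=0.038, v=0.376, θ=0.041, ω=-0.367
apply F[7]=-0.432 → step 8: x=0.046, v=0.370, θ=0.034, ω=-0.350
apply F[8]=-0.921 → step 9: x=0.053, v=0.360, θ=0.027, ω=-0.329
apply F[9]=-1.263 → step 10: x=0.060, v=0.345, θ=0.020, ω=-0.304
apply F[10]=-1.492 → step 11: x=0.067, v=0.328, θ=0.015, ω=-0.279
apply F[11]=-1.633 → step 12: x=0.073, v=0.310, θ=0.009, ω=-0.252
apply F[12]=-1.709 → step 13: x=0.079, v=0.291, θ=0.005, ω=-0.227
apply F[13]=-1.737 → step 14: x=0.085, v=0.272, θ=0.000, ω=-0.202
apply F[14]=-1.728 → step 15: x=0.090, v=0.254, θ=-0.004, ω=-0.178
apply F[15]=-1.694 → step 16: x=0.095, v=0.235, θ=-0.007, ω=-0.156
apply F[16]=-1.642 → step 17: x=0.100, v=0.217, θ=-0.010, ω=-0.135
apply F[17]=-1.578 → step 18: x=0.104, v=0.200, θ=-0.012, ω=-0.116
apply F[18]=-1.507 → step 19: x=0.108, v=0.184, θ=-0.014, ω=-0.099
apply F[19]=-1.432 → step 20: x=0.111, v=0.169, θ=-0.016, ω=-0.083
apply F[20]=-1.355 → step 21: x=0.114, v=0.155, θ=-0.018, ω=-0.069
apply F[21]=-1.279 → step 22: x=0.117, v=0.141, θ=-0.019, ω=-0.056
apply F[22]=-1.204 → step 23: x=0.120, v=0.128, θ=-0.020, ω=-0.044
apply F[23]=-1.132 → step 24: x=0.123, v=0.116, θ=-0.021, ω=-0.034
apply F[24]=-1.063 → step 25: x=0.125, v=0.105, θ=-0.021, ω=-0.025
apply F[25]=-0.997 → step 26: x=0.127, v=0.095, θ=-0.022, ω=-0.018
apply F[26]=-0.936 → step 27: x=0.129, v=0.085, θ=-0.022, ω=-0.011
apply F[27]=-0.878 → step 28: x=0.130, v=0.076, θ=-0.022, ω=-0.005

Answer: x=0.130, v=0.076, θ=-0.022, ω=-0.005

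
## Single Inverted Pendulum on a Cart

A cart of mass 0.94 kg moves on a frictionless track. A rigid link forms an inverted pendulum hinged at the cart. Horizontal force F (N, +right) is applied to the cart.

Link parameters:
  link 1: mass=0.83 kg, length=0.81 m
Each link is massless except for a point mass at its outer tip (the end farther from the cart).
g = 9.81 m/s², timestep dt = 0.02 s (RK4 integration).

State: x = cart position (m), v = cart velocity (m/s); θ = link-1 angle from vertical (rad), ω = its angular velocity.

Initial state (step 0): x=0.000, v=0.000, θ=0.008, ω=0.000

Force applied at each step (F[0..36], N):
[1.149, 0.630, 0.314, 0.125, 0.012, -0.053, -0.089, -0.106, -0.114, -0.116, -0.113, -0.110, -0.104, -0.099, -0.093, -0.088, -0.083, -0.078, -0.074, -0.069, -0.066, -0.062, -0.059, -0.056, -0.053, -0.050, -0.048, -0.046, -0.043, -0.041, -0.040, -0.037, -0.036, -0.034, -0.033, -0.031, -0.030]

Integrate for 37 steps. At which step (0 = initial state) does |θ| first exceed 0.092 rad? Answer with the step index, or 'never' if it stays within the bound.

Answer: never

Derivation:
apply F[0]=+1.149 → step 1: x=0.000, v=0.023, θ=0.008, ω=-0.027
apply F[1]=+0.630 → step 2: x=0.001, v=0.035, θ=0.007, ω=-0.040
apply F[2]=+0.314 → step 3: x=0.002, v=0.041, θ=0.006, ω=-0.045
apply F[3]=+0.125 → step 4: x=0.002, v=0.042, θ=0.005, ω=-0.046
apply F[4]=+0.012 → step 5: x=0.003, v=0.042, θ=0.004, ω=-0.044
apply F[5]=-0.053 → step 6: x=0.004, v=0.040, θ=0.004, ω=-0.040
apply F[6]=-0.089 → step 7: x=0.005, v=0.038, θ=0.003, ω=-0.037
apply F[7]=-0.106 → step 8: x=0.006, v=0.035, θ=0.002, ω=-0.033
apply F[8]=-0.114 → step 9: x=0.006, v=0.032, θ=0.002, ω=-0.029
apply F[9]=-0.116 → step 10: x=0.007, v=0.029, θ=0.001, ω=-0.025
apply F[10]=-0.113 → step 11: x=0.007, v=0.027, θ=0.000, ω=-0.022
apply F[11]=-0.110 → step 12: x=0.008, v=0.025, θ=0.000, ω=-0.019
apply F[12]=-0.104 → step 13: x=0.008, v=0.022, θ=-0.000, ω=-0.016
apply F[13]=-0.099 → step 14: x=0.009, v=0.020, θ=-0.001, ω=-0.014
apply F[14]=-0.093 → step 15: x=0.009, v=0.018, θ=-0.001, ω=-0.012
apply F[15]=-0.088 → step 16: x=0.010, v=0.017, θ=-0.001, ω=-0.010
apply F[16]=-0.083 → step 17: x=0.010, v=0.015, θ=-0.001, ω=-0.008
apply F[17]=-0.078 → step 18: x=0.010, v=0.014, θ=-0.001, ω=-0.007
apply F[18]=-0.074 → step 19: x=0.010, v=0.012, θ=-0.002, ω=-0.006
apply F[19]=-0.069 → step 20: x=0.011, v=0.011, θ=-0.002, ω=-0.004
apply F[20]=-0.066 → step 21: x=0.011, v=0.010, θ=-0.002, ω=-0.003
apply F[21]=-0.062 → step 22: x=0.011, v=0.009, θ=-0.002, ω=-0.003
apply F[22]=-0.059 → step 23: x=0.011, v=0.008, θ=-0.002, ω=-0.002
apply F[23]=-0.056 → step 24: x=0.011, v=0.007, θ=-0.002, ω=-0.001
apply F[24]=-0.053 → step 25: x=0.012, v=0.006, θ=-0.002, ω=-0.001
apply F[25]=-0.050 → step 26: x=0.012, v=0.006, θ=-0.002, ω=-0.000
apply F[26]=-0.048 → step 27: x=0.012, v=0.005, θ=-0.002, ω=0.000
apply F[27]=-0.046 → step 28: x=0.012, v=0.004, θ=-0.002, ω=0.001
apply F[28]=-0.043 → step 29: x=0.012, v=0.004, θ=-0.002, ω=0.001
apply F[29]=-0.041 → step 30: x=0.012, v=0.003, θ=-0.002, ω=0.001
apply F[30]=-0.040 → step 31: x=0.012, v=0.003, θ=-0.002, ω=0.001
apply F[31]=-0.037 → step 32: x=0.012, v=0.002, θ=-0.002, ω=0.002
apply F[32]=-0.036 → step 33: x=0.012, v=0.002, θ=-0.002, ω=0.002
apply F[33]=-0.034 → step 34: x=0.012, v=0.001, θ=-0.002, ω=0.002
apply F[34]=-0.033 → step 35: x=0.012, v=0.001, θ=-0.002, ω=0.002
apply F[35]=-0.031 → step 36: x=0.012, v=0.000, θ=-0.002, ω=0.002
apply F[36]=-0.030 → step 37: x=0.012, v=0.000, θ=-0.002, ω=0.002
max |θ| = 0.008 ≤ 0.092 over all 38 states.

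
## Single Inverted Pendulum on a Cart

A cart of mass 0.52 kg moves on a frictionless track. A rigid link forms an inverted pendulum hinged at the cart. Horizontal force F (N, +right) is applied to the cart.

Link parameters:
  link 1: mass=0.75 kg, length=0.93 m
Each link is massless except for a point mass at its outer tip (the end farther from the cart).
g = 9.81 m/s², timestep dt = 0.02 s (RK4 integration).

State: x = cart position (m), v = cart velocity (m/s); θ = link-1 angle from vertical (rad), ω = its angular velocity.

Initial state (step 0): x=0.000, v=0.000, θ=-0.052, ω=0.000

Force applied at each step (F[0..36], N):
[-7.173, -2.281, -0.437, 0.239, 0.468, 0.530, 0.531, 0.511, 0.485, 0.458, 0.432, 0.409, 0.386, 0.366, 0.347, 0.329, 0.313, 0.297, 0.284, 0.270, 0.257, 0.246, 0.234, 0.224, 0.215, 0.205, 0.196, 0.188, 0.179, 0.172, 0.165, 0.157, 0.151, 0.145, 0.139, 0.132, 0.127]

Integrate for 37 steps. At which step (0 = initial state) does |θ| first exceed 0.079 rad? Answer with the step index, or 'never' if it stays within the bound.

Answer: never

Derivation:
apply F[0]=-7.173 → step 1: x=-0.003, v=-0.260, θ=-0.049, ω=0.269
apply F[1]=-2.281 → step 2: x=-0.009, v=-0.335, θ=-0.043, ω=0.339
apply F[2]=-0.437 → step 3: x=-0.015, v=-0.341, θ=-0.036, ω=0.337
apply F[3]=+0.239 → step 4: x=-0.022, v=-0.322, θ=-0.030, ω=0.310
apply F[4]=+0.468 → step 5: x=-0.028, v=-0.297, θ=-0.024, ω=0.277
apply F[5]=+0.530 → step 6: x=-0.034, v=-0.270, θ=-0.019, ω=0.244
apply F[6]=+0.531 → step 7: x=-0.039, v=-0.245, θ=-0.014, ω=0.213
apply F[7]=+0.511 → step 8: x=-0.044, v=-0.222, θ=-0.010, ω=0.186
apply F[8]=+0.485 → step 9: x=-0.048, v=-0.201, θ=-0.007, ω=0.162
apply F[9]=+0.458 → step 10: x=-0.052, v=-0.182, θ=-0.004, ω=0.140
apply F[10]=+0.432 → step 11: x=-0.055, v=-0.164, θ=-0.001, ω=0.121
apply F[11]=+0.409 → step 12: x=-0.058, v=-0.149, θ=0.001, ω=0.104
apply F[12]=+0.386 → step 13: x=-0.061, v=-0.134, θ=0.003, ω=0.089
apply F[13]=+0.366 → step 14: x=-0.064, v=-0.121, θ=0.004, ω=0.075
apply F[14]=+0.347 → step 15: x=-0.066, v=-0.109, θ=0.006, ω=0.064
apply F[15]=+0.329 → step 16: x=-0.068, v=-0.099, θ=0.007, ω=0.053
apply F[16]=+0.313 → step 17: x=-0.070, v=-0.089, θ=0.008, ω=0.044
apply F[17]=+0.297 → step 18: x=-0.072, v=-0.080, θ=0.009, ω=0.036
apply F[18]=+0.284 → step 19: x=-0.073, v=-0.071, θ=0.010, ω=0.029
apply F[19]=+0.270 → step 20: x=-0.074, v=-0.064, θ=0.010, ω=0.023
apply F[20]=+0.257 → step 21: x=-0.076, v=-0.057, θ=0.010, ω=0.018
apply F[21]=+0.246 → step 22: x=-0.077, v=-0.050, θ=0.011, ω=0.013
apply F[22]=+0.234 → step 23: x=-0.078, v=-0.044, θ=0.011, ω=0.009
apply F[23]=+0.224 → step 24: x=-0.079, v=-0.039, θ=0.011, ω=0.006
apply F[24]=+0.215 → step 25: x=-0.079, v=-0.034, θ=0.011, ω=0.003
apply F[25]=+0.205 → step 26: x=-0.080, v=-0.029, θ=0.011, ω=-0.000
apply F[26]=+0.196 → step 27: x=-0.080, v=-0.025, θ=0.011, ω=-0.002
apply F[27]=+0.188 → step 28: x=-0.081, v=-0.021, θ=0.011, ω=-0.004
apply F[28]=+0.179 → step 29: x=-0.081, v=-0.017, θ=0.011, ω=-0.006
apply F[29]=+0.172 → step 30: x=-0.082, v=-0.013, θ=0.011, ω=-0.008
apply F[30]=+0.165 → step 31: x=-0.082, v=-0.010, θ=0.011, ω=-0.009
apply F[31]=+0.157 → step 32: x=-0.082, v=-0.007, θ=0.011, ω=-0.010
apply F[32]=+0.151 → step 33: x=-0.082, v=-0.004, θ=0.010, ω=-0.011
apply F[33]=+0.145 → step 34: x=-0.082, v=-0.002, θ=0.010, ω=-0.012
apply F[34]=+0.139 → step 35: x=-0.082, v=0.001, θ=0.010, ω=-0.012
apply F[35]=+0.132 → step 36: x=-0.082, v=0.003, θ=0.010, ω=-0.013
apply F[36]=+0.127 → step 37: x=-0.082, v=0.005, θ=0.009, ω=-0.013
max |θ| = 0.052 ≤ 0.079 over all 38 states.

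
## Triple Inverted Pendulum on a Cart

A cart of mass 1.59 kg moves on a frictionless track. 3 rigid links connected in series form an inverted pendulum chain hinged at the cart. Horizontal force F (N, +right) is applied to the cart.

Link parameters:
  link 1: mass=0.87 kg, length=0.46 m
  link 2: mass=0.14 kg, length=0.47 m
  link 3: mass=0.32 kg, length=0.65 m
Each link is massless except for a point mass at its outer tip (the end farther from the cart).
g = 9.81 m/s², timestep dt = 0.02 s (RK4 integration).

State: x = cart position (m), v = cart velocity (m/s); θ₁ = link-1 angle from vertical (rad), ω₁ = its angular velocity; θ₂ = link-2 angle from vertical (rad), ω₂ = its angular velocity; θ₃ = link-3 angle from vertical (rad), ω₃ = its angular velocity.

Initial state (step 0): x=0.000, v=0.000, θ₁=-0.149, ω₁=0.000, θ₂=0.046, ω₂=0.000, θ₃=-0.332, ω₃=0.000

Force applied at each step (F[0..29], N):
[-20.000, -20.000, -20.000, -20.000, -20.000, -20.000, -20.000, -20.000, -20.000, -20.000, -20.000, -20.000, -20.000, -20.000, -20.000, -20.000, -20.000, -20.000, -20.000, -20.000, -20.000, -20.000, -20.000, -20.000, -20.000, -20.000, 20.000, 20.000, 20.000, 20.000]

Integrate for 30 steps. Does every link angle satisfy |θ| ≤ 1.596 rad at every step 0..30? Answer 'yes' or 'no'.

apply F[0]=-20.000 → step 1: x=-0.002, v=-0.226, θ₁=-0.145, ω₁=0.387, θ₂=0.050, ω₂=0.407, θ₃=-0.335, ω₃=-0.312
apply F[1]=-20.000 → step 2: x=-0.009, v=-0.455, θ₁=-0.133, ω₁=0.784, θ₂=0.062, ω₂=0.802, θ₃=-0.344, ω₃=-0.617
apply F[2]=-20.000 → step 3: x=-0.020, v=-0.687, θ₁=-0.114, ω₁=1.201, θ₂=0.082, ω₂=1.170, θ₃=-0.360, ω₃=-0.906
apply F[3]=-20.000 → step 4: x=-0.037, v=-0.924, θ₁=-0.085, ω₁=1.645, θ₂=0.109, ω₂=1.493, θ₃=-0.380, ω₃=-1.168
apply F[4]=-20.000 → step 5: x=-0.057, v=-1.167, θ₁=-0.048, ω₁=2.125, θ₂=0.141, ω₂=1.751, θ₃=-0.406, ω₃=-1.386
apply F[5]=-20.000 → step 6: x=-0.083, v=-1.416, θ₁=0.000, ω₁=2.643, θ₂=0.178, ω₂=1.928, θ₃=-0.436, ω₃=-1.547
apply F[6]=-20.000 → step 7: x=-0.114, v=-1.670, θ₁=0.058, ω₁=3.200, θ₂=0.218, ω₂=2.011, θ₃=-0.467, ω₃=-1.635
apply F[7]=-20.000 → step 8: x=-0.150, v=-1.924, θ₁=0.128, ω₁=3.790, θ₂=0.258, ω₂=1.999, θ₃=-0.500, ω₃=-1.639
apply F[8]=-20.000 → step 9: x=-0.191, v=-2.174, θ₁=0.210, ω₁=4.399, θ₂=0.297, ω₂=1.899, θ₃=-0.532, ω₃=-1.547
apply F[9]=-20.000 → step 10: x=-0.237, v=-2.411, θ₁=0.304, ω₁=5.010, θ₂=0.334, ω₂=1.735, θ₃=-0.562, ω₃=-1.352
apply F[10]=-20.000 → step 11: x=-0.287, v=-2.626, θ₁=0.410, ω₁=5.596, θ₂=0.366, ω₂=1.542, θ₃=-0.586, ω₃=-1.051
apply F[11]=-20.000 → step 12: x=-0.342, v=-2.809, θ₁=0.528, ω₁=6.134, θ₂=0.395, ω₂=1.366, θ₃=-0.603, ω₃=-0.649
apply F[12]=-20.000 → step 13: x=-0.400, v=-2.954, θ₁=0.655, ω₁=6.609, θ₂=0.421, ω₂=1.252, θ₃=-0.611, ω₃=-0.161
apply F[13]=-20.000 → step 14: x=-0.460, v=-3.056, θ₁=0.792, ω₁=7.017, θ₂=0.446, ω₂=1.235, θ₃=-0.609, ω₃=0.392
apply F[14]=-20.000 → step 15: x=-0.521, v=-3.117, θ₁=0.936, ω₁=7.366, θ₂=0.472, ω₂=1.334, θ₃=-0.595, ω₃=0.985
apply F[15]=-20.000 → step 16: x=-0.584, v=-3.138, θ₁=1.086, ω₁=7.672, θ₂=0.500, ω₂=1.551, θ₃=-0.569, ω₃=1.601
apply F[16]=-20.000 → step 17: x=-0.647, v=-3.123, θ₁=1.242, ω₁=7.953, θ₂=0.534, ω₂=1.877, θ₃=-0.531, ω₃=2.230
apply F[17]=-20.000 → step 18: x=-0.709, v=-3.076, θ₁=1.404, ω₁=8.226, θ₂=0.576, ω₂=2.300, θ₃=-0.480, ω₃=2.870
apply F[18]=-20.000 → step 19: x=-0.770, v=-3.000, θ₁=1.571, ω₁=8.504, θ₂=0.627, ω₂=2.806, θ₃=-0.416, ω₃=3.528
apply F[19]=-20.000 → step 20: x=-0.829, v=-2.898, θ₁=1.744, ω₁=8.795, θ₂=0.689, ω₂=3.383, θ₃=-0.339, ω₃=4.215
apply F[20]=-20.000 → step 21: x=-0.885, v=-2.776, θ₁=1.923, ω₁=9.101, θ₂=0.763, ω₂=4.019, θ₃=-0.247, ω₃=4.950
apply F[21]=-20.000 → step 22: x=-0.940, v=-2.640, θ₁=2.108, ω₁=9.409, θ₂=0.850, ω₂=4.701, θ₃=-0.140, ω₃=5.754
apply F[22]=-20.000 → step 23: x=-0.991, v=-2.506, θ₁=2.299, ω₁=9.686, θ₂=0.951, ω₂=5.404, θ₃=-0.016, ω₃=6.653
apply F[23]=-20.000 → step 24: x=-1.040, v=-2.397, θ₁=2.495, ω₁=9.868, θ₂=1.066, ω₂=6.074, θ₃=0.127, ω₃=7.672
apply F[24]=-20.000 → step 25: x=-1.087, v=-2.349, θ₁=2.693, ω₁=9.846, θ₂=1.193, ω₂=6.586, θ₃=0.291, ω₃=8.837
apply F[25]=-20.000 → step 26: x=-1.135, v=-2.399, θ₁=2.887, ω₁=9.496, θ₂=1.327, ω₂=6.713, θ₃=0.481, ω₃=10.169
apply F[26]=+20.000 → step 27: x=-1.179, v=-2.062, θ₁=3.080, ω₁=9.808, θ₂=1.456, ω₂=6.182, θ₃=0.699, ω₃=11.673
apply F[27]=+20.000 → step 28: x=-1.218, v=-1.832, θ₁=3.276, ω₁=9.684, θ₂=1.571, ω₂=5.237, θ₃=0.949, ω₃=13.383
apply F[28]=+20.000 → step 29: x=-1.253, v=-1.698, θ₁=3.464, ω₁=8.995, θ₂=1.661, ω₂=3.636, θ₃=1.236, ω₃=15.334
apply F[29]=+20.000 → step 30: x=-1.286, v=-1.590, θ₁=3.632, ω₁=7.645, θ₂=1.715, ω₂=1.924, θ₃=1.562, ω₃=17.122
Max |angle| over trajectory = 3.632 rad; bound = 1.596 → exceeded.

Answer: no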